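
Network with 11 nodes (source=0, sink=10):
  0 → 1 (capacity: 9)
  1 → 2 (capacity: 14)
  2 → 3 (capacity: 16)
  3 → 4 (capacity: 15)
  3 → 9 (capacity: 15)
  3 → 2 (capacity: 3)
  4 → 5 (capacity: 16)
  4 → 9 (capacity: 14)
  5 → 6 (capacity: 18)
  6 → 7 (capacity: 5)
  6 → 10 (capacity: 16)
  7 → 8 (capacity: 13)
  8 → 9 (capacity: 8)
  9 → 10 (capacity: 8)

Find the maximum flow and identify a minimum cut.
Max flow = 9, Min cut edges: (0,1)

Maximum flow: 9
Minimum cut: (0,1)
Partition: S = [0], T = [1, 2, 3, 4, 5, 6, 7, 8, 9, 10]

Max-flow min-cut theorem verified: both equal 9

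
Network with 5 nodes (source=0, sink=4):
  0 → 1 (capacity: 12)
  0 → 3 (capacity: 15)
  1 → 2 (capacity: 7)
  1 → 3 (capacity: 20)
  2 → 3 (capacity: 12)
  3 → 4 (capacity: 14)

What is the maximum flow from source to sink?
Maximum flow = 14

Max flow: 14

Flow assignment:
  0 → 3: 14/15
  3 → 4: 14/14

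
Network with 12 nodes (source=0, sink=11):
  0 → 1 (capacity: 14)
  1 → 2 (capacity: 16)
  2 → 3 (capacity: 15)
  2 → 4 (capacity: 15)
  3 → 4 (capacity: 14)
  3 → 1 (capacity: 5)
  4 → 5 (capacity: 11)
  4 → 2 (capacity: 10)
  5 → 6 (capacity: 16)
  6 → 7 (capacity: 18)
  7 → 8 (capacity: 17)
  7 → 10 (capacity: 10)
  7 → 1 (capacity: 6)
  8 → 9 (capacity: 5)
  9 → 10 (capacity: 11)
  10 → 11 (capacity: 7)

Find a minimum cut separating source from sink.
Min cut value = 7, edges: (10,11)

Min cut value: 7
Partition: S = [0, 1, 2, 3, 4, 5, 6, 7, 8, 9, 10], T = [11]
Cut edges: (10,11)

By max-flow min-cut theorem, max flow = min cut = 7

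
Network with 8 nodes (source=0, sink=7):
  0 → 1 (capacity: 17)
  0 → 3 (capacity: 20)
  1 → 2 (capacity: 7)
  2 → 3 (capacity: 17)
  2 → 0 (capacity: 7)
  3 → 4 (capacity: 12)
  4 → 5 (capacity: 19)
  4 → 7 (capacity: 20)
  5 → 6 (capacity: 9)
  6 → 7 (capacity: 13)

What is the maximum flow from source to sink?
Maximum flow = 12

Max flow: 12

Flow assignment:
  0 → 1: 7/17
  0 → 3: 12/20
  1 → 2: 7/7
  2 → 0: 7/7
  3 → 4: 12/12
  4 → 7: 12/20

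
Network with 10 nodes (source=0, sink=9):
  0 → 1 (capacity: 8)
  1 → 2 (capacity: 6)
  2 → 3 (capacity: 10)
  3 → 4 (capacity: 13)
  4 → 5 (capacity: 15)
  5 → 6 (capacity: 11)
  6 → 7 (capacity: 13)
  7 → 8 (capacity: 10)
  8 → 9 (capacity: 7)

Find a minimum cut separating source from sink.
Min cut value = 6, edges: (1,2)

Min cut value: 6
Partition: S = [0, 1], T = [2, 3, 4, 5, 6, 7, 8, 9]
Cut edges: (1,2)

By max-flow min-cut theorem, max flow = min cut = 6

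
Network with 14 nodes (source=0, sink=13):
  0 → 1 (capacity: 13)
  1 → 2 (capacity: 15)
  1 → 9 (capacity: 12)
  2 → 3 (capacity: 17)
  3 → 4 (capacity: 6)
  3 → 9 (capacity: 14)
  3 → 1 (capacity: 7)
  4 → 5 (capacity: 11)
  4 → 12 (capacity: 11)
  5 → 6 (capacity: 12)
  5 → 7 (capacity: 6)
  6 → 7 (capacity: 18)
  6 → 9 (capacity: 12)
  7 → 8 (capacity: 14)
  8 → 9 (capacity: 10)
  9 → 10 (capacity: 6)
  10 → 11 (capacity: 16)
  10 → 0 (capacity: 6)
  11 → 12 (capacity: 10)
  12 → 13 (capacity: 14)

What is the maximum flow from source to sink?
Maximum flow = 12

Max flow: 12

Flow assignment:
  0 → 1: 12/13
  1 → 2: 6/15
  1 → 9: 6/12
  2 → 3: 6/17
  3 → 4: 6/6
  4 → 12: 6/11
  9 → 10: 6/6
  10 → 11: 6/16
  11 → 12: 6/10
  12 → 13: 12/14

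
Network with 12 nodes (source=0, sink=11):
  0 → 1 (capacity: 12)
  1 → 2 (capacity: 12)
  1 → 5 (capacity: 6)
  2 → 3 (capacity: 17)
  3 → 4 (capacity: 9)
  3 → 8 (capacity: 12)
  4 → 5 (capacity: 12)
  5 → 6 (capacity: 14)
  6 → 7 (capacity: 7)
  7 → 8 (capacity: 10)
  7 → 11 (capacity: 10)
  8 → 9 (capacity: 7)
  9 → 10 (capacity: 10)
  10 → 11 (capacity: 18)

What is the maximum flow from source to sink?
Maximum flow = 12

Max flow: 12

Flow assignment:
  0 → 1: 12/12
  1 → 2: 6/12
  1 → 5: 6/6
  2 → 3: 6/17
  3 → 8: 6/12
  5 → 6: 6/14
  6 → 7: 6/7
  7 → 11: 6/10
  8 → 9: 6/7
  9 → 10: 6/10
  10 → 11: 6/18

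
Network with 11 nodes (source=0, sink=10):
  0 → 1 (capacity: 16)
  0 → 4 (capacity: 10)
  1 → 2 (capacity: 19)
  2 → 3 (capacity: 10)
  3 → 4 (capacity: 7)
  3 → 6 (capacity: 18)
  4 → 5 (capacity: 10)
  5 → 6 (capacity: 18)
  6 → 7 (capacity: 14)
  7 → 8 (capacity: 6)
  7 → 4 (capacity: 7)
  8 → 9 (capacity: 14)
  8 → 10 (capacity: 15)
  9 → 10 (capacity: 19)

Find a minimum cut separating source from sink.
Min cut value = 6, edges: (7,8)

Min cut value: 6
Partition: S = [0, 1, 2, 3, 4, 5, 6, 7], T = [8, 9, 10]
Cut edges: (7,8)

By max-flow min-cut theorem, max flow = min cut = 6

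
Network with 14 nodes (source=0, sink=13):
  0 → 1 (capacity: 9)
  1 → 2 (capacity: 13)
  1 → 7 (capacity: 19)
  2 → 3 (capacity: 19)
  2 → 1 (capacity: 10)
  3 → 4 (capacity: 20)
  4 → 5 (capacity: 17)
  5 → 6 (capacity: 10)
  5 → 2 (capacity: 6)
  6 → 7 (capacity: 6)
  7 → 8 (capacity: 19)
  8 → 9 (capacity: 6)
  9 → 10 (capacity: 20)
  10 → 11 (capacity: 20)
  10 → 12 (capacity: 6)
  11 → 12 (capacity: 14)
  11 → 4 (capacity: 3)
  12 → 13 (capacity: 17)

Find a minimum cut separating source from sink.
Min cut value = 6, edges: (8,9)

Min cut value: 6
Partition: S = [0, 1, 2, 3, 4, 5, 6, 7, 8], T = [9, 10, 11, 12, 13]
Cut edges: (8,9)

By max-flow min-cut theorem, max flow = min cut = 6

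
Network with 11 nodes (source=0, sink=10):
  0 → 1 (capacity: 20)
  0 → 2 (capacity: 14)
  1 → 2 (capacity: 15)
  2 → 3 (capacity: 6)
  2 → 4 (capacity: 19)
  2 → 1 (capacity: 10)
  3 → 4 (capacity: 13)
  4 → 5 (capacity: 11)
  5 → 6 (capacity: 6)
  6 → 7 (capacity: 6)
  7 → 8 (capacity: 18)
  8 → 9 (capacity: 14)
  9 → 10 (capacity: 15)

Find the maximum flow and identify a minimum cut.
Max flow = 6, Min cut edges: (6,7)

Maximum flow: 6
Minimum cut: (6,7)
Partition: S = [0, 1, 2, 3, 4, 5, 6], T = [7, 8, 9, 10]

Max-flow min-cut theorem verified: both equal 6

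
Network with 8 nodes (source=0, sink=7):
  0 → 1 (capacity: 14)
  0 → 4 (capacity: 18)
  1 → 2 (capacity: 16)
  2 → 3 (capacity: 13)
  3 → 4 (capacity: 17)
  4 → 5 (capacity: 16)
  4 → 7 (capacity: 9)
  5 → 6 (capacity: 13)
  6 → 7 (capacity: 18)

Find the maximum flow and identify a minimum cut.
Max flow = 22, Min cut edges: (4,7), (5,6)

Maximum flow: 22
Minimum cut: (4,7), (5,6)
Partition: S = [0, 1, 2, 3, 4, 5], T = [6, 7]

Max-flow min-cut theorem verified: both equal 22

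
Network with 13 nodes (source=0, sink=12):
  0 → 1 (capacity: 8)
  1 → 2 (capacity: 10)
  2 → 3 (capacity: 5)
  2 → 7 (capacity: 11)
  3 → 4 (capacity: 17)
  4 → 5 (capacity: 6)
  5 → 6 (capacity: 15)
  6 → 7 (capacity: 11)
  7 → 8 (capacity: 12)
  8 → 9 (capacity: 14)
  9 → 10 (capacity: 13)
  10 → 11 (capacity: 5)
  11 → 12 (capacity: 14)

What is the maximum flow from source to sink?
Maximum flow = 5

Max flow: 5

Flow assignment:
  0 → 1: 5/8
  1 → 2: 5/10
  2 → 7: 5/11
  7 → 8: 5/12
  8 → 9: 5/14
  9 → 10: 5/13
  10 → 11: 5/5
  11 → 12: 5/14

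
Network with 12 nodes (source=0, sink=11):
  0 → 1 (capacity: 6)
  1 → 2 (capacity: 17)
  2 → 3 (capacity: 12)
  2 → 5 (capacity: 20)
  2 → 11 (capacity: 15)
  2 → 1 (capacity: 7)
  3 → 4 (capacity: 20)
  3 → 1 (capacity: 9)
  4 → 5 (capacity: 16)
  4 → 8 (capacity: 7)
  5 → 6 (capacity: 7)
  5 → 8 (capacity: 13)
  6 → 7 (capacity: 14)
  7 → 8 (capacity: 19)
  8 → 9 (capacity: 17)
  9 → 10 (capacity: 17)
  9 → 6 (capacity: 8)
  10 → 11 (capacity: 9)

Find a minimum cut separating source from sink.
Min cut value = 6, edges: (0,1)

Min cut value: 6
Partition: S = [0], T = [1, 2, 3, 4, 5, 6, 7, 8, 9, 10, 11]
Cut edges: (0,1)

By max-flow min-cut theorem, max flow = min cut = 6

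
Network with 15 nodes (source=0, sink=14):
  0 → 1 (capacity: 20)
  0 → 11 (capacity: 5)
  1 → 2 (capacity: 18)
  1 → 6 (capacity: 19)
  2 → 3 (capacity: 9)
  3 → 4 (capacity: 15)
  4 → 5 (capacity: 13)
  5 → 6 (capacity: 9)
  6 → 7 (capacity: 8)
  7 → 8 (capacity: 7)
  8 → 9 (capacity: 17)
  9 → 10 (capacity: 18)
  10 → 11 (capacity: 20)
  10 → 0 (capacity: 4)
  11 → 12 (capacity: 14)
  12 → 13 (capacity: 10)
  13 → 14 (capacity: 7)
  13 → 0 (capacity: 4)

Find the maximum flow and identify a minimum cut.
Max flow = 7, Min cut edges: (13,14)

Maximum flow: 7
Minimum cut: (13,14)
Partition: S = [0, 1, 2, 3, 4, 5, 6, 7, 8, 9, 10, 11, 12, 13], T = [14]

Max-flow min-cut theorem verified: both equal 7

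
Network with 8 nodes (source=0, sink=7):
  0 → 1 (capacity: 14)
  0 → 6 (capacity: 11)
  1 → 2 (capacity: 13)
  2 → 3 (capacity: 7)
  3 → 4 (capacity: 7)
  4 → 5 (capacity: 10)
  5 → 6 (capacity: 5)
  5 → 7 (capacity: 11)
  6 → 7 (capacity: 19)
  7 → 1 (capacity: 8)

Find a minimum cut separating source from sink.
Min cut value = 18, edges: (0,6), (3,4)

Min cut value: 18
Partition: S = [0, 1, 2, 3], T = [4, 5, 6, 7]
Cut edges: (0,6), (3,4)

By max-flow min-cut theorem, max flow = min cut = 18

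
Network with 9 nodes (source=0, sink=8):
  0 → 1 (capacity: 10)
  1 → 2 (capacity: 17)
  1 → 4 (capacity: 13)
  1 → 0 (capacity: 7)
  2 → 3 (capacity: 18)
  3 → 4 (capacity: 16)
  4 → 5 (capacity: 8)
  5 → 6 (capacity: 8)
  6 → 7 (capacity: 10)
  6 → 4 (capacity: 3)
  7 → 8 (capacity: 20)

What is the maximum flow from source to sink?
Maximum flow = 8

Max flow: 8

Flow assignment:
  0 → 1: 8/10
  1 → 4: 8/13
  4 → 5: 8/8
  5 → 6: 8/8
  6 → 7: 8/10
  7 → 8: 8/20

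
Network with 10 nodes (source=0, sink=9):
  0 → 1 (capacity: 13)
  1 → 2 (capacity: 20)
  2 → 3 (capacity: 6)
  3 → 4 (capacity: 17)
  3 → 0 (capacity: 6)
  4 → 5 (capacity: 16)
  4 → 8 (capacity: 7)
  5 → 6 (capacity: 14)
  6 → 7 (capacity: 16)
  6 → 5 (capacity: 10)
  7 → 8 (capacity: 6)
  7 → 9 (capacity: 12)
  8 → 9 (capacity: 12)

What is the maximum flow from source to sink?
Maximum flow = 6

Max flow: 6

Flow assignment:
  0 → 1: 6/13
  1 → 2: 6/20
  2 → 3: 6/6
  3 → 4: 6/17
  4 → 8: 6/7
  8 → 9: 6/12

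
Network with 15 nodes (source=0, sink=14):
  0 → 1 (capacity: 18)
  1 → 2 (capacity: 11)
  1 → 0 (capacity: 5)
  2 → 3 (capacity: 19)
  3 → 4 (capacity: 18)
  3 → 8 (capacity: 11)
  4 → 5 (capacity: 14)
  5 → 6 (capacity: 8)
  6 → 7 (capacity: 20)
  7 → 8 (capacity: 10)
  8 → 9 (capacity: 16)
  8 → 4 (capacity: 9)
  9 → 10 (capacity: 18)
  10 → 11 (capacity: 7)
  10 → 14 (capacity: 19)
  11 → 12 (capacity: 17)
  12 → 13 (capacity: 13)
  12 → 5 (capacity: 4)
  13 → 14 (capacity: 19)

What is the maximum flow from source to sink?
Maximum flow = 11

Max flow: 11

Flow assignment:
  0 → 1: 11/18
  1 → 2: 11/11
  2 → 3: 11/19
  3 → 8: 11/11
  8 → 9: 11/16
  9 → 10: 11/18
  10 → 14: 11/19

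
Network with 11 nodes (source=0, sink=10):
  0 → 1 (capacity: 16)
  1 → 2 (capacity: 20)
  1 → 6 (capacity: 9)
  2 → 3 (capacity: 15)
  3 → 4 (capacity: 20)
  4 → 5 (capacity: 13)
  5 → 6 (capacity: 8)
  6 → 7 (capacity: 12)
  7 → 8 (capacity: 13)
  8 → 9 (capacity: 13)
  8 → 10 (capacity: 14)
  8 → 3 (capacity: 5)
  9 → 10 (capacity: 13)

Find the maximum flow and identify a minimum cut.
Max flow = 12, Min cut edges: (6,7)

Maximum flow: 12
Minimum cut: (6,7)
Partition: S = [0, 1, 2, 3, 4, 5, 6], T = [7, 8, 9, 10]

Max-flow min-cut theorem verified: both equal 12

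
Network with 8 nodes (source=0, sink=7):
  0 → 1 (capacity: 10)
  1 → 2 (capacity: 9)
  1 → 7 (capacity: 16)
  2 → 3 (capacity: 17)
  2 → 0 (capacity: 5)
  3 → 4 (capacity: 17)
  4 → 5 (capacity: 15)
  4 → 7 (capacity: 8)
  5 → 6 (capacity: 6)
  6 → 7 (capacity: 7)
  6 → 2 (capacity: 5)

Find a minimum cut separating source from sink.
Min cut value = 10, edges: (0,1)

Min cut value: 10
Partition: S = [0], T = [1, 2, 3, 4, 5, 6, 7]
Cut edges: (0,1)

By max-flow min-cut theorem, max flow = min cut = 10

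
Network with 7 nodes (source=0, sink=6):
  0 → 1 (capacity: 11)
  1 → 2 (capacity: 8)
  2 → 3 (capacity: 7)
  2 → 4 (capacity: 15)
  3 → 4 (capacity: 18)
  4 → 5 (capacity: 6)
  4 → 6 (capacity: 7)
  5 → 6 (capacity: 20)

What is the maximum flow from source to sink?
Maximum flow = 8

Max flow: 8

Flow assignment:
  0 → 1: 8/11
  1 → 2: 8/8
  2 → 4: 8/15
  4 → 5: 1/6
  4 → 6: 7/7
  5 → 6: 1/20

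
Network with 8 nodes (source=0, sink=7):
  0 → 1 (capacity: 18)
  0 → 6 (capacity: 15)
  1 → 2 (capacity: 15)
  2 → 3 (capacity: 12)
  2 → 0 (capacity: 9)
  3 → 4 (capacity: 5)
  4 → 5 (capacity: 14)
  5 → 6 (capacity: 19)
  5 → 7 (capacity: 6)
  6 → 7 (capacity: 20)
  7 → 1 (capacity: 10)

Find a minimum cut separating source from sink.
Min cut value = 20, edges: (0,6), (3,4)

Min cut value: 20
Partition: S = [0, 1, 2, 3], T = [4, 5, 6, 7]
Cut edges: (0,6), (3,4)

By max-flow min-cut theorem, max flow = min cut = 20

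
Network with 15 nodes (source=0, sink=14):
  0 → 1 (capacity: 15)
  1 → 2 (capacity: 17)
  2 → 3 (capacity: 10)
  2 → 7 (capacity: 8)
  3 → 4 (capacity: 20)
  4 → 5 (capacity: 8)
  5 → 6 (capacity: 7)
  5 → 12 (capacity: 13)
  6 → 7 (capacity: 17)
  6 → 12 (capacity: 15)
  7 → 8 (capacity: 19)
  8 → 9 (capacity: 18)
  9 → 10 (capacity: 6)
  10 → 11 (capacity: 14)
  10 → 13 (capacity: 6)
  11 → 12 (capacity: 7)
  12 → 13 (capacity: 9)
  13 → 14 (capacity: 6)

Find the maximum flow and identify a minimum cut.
Max flow = 6, Min cut edges: (13,14)

Maximum flow: 6
Minimum cut: (13,14)
Partition: S = [0, 1, 2, 3, 4, 5, 6, 7, 8, 9, 10, 11, 12, 13], T = [14]

Max-flow min-cut theorem verified: both equal 6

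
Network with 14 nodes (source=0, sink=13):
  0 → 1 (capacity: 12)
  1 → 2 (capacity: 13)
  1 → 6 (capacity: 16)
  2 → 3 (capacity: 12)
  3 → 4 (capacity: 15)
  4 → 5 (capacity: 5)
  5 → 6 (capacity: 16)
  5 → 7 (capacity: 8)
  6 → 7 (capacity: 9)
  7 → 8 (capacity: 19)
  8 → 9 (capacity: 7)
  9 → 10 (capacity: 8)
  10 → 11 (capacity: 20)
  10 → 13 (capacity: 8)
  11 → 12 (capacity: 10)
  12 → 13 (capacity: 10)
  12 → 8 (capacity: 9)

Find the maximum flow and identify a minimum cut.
Max flow = 7, Min cut edges: (8,9)

Maximum flow: 7
Minimum cut: (8,9)
Partition: S = [0, 1, 2, 3, 4, 5, 6, 7, 8], T = [9, 10, 11, 12, 13]

Max-flow min-cut theorem verified: both equal 7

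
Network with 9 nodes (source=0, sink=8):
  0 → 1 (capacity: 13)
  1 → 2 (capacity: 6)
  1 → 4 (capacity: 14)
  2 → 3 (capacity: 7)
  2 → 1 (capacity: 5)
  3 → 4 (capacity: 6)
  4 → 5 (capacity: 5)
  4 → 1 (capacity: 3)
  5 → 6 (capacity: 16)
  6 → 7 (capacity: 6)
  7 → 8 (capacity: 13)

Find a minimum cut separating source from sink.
Min cut value = 5, edges: (4,5)

Min cut value: 5
Partition: S = [0, 1, 2, 3, 4], T = [5, 6, 7, 8]
Cut edges: (4,5)

By max-flow min-cut theorem, max flow = min cut = 5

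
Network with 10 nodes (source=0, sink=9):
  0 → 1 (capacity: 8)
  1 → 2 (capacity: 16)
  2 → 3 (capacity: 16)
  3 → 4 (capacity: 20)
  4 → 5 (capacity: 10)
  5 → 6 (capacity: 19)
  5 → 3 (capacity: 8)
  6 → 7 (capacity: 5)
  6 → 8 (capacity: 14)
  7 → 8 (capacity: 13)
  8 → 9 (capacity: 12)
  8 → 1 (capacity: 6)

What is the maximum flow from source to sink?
Maximum flow = 8

Max flow: 8

Flow assignment:
  0 → 1: 8/8
  1 → 2: 8/16
  2 → 3: 8/16
  3 → 4: 8/20
  4 → 5: 8/10
  5 → 6: 8/19
  6 → 8: 8/14
  8 → 9: 8/12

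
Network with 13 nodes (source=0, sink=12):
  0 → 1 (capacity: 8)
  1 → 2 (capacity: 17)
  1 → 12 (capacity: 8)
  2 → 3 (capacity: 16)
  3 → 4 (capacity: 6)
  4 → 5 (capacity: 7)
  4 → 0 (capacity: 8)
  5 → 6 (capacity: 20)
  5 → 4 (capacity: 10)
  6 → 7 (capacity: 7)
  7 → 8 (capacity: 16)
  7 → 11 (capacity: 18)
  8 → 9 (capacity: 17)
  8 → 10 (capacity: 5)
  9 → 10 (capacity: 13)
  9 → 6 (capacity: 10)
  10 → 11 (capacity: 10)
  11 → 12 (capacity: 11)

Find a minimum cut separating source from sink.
Min cut value = 8, edges: (0,1)

Min cut value: 8
Partition: S = [0], T = [1, 2, 3, 4, 5, 6, 7, 8, 9, 10, 11, 12]
Cut edges: (0,1)

By max-flow min-cut theorem, max flow = min cut = 8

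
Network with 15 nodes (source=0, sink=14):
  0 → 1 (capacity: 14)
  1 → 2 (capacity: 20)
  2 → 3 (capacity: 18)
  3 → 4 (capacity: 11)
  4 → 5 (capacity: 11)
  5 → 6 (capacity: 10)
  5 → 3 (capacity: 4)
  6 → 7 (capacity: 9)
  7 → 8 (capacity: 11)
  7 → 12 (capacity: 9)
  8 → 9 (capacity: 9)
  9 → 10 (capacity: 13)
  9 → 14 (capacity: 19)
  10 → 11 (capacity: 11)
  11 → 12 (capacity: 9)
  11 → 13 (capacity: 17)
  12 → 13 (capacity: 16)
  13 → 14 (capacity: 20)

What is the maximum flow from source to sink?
Maximum flow = 9

Max flow: 9

Flow assignment:
  0 → 1: 9/14
  1 → 2: 9/20
  2 → 3: 9/18
  3 → 4: 10/11
  4 → 5: 10/11
  5 → 6: 9/10
  5 → 3: 1/4
  6 → 7: 9/9
  7 → 8: 9/11
  8 → 9: 9/9
  9 → 14: 9/19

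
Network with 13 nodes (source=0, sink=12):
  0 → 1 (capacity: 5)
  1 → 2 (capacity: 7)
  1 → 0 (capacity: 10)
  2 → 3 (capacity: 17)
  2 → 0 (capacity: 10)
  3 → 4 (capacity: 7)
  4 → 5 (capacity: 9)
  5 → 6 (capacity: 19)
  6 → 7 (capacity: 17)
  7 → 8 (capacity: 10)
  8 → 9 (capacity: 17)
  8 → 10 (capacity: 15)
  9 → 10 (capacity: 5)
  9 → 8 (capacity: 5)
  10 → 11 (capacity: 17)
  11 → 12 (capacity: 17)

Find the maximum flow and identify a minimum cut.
Max flow = 5, Min cut edges: (0,1)

Maximum flow: 5
Minimum cut: (0,1)
Partition: S = [0], T = [1, 2, 3, 4, 5, 6, 7, 8, 9, 10, 11, 12]

Max-flow min-cut theorem verified: both equal 5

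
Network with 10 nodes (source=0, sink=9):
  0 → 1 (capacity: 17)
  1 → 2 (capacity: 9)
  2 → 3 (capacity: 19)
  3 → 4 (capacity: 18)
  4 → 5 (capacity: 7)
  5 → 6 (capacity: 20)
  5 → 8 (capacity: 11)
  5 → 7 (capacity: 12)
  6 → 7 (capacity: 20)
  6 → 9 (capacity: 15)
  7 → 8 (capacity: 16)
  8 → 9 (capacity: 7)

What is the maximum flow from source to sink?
Maximum flow = 7

Max flow: 7

Flow assignment:
  0 → 1: 7/17
  1 → 2: 7/9
  2 → 3: 7/19
  3 → 4: 7/18
  4 → 5: 7/7
  5 → 6: 7/20
  6 → 9: 7/15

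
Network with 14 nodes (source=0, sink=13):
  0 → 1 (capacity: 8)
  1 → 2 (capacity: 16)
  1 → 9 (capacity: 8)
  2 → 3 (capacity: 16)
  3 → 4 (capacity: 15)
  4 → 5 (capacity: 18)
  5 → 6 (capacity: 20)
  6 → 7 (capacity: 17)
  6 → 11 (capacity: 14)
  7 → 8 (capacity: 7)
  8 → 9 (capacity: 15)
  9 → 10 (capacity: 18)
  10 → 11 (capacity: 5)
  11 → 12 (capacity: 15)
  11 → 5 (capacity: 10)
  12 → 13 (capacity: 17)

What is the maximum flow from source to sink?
Maximum flow = 8

Max flow: 8

Flow assignment:
  0 → 1: 8/8
  1 → 2: 3/16
  1 → 9: 5/8
  2 → 3: 3/16
  3 → 4: 3/15
  4 → 5: 3/18
  5 → 6: 3/20
  6 → 11: 3/14
  9 → 10: 5/18
  10 → 11: 5/5
  11 → 12: 8/15
  12 → 13: 8/17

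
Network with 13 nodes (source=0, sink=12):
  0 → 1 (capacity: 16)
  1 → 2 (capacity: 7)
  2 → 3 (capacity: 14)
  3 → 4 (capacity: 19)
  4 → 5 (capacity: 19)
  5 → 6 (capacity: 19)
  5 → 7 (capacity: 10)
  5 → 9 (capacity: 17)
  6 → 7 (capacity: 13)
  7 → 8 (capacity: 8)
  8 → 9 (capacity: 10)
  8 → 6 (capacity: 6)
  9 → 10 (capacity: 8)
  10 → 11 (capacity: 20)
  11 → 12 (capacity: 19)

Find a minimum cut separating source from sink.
Min cut value = 7, edges: (1,2)

Min cut value: 7
Partition: S = [0, 1], T = [2, 3, 4, 5, 6, 7, 8, 9, 10, 11, 12]
Cut edges: (1,2)

By max-flow min-cut theorem, max flow = min cut = 7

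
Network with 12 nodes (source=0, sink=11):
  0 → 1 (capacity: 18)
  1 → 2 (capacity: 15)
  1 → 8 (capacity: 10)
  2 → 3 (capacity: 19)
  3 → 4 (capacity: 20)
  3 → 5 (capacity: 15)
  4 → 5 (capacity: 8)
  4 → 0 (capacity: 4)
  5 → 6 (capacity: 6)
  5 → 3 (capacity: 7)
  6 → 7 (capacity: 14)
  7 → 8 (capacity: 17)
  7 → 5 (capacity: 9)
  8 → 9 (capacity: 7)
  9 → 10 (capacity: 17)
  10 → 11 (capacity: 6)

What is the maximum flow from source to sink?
Maximum flow = 6

Max flow: 6

Flow assignment:
  0 → 1: 8/18
  1 → 2: 8/15
  2 → 3: 8/19
  3 → 4: 10/20
  4 → 5: 8/8
  4 → 0: 2/4
  5 → 6: 6/6
  5 → 3: 2/7
  6 → 7: 6/14
  7 → 8: 6/17
  8 → 9: 6/7
  9 → 10: 6/17
  10 → 11: 6/6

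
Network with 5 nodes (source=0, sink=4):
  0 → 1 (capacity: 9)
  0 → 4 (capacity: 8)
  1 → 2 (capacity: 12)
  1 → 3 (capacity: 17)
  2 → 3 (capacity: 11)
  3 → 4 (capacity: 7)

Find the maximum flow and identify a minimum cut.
Max flow = 15, Min cut edges: (0,4), (3,4)

Maximum flow: 15
Minimum cut: (0,4), (3,4)
Partition: S = [0, 1, 2, 3], T = [4]

Max-flow min-cut theorem verified: both equal 15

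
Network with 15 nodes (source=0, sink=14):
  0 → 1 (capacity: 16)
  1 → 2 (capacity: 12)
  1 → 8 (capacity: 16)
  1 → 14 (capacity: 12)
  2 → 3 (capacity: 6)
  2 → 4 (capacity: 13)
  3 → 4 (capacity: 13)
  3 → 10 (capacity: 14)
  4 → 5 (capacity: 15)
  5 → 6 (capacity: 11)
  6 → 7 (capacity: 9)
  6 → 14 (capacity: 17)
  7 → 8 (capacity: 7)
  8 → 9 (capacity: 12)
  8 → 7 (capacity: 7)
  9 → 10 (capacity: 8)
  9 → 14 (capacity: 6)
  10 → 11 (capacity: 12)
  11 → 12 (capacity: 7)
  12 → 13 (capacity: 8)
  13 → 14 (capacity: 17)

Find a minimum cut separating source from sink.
Min cut value = 16, edges: (0,1)

Min cut value: 16
Partition: S = [0], T = [1, 2, 3, 4, 5, 6, 7, 8, 9, 10, 11, 12, 13, 14]
Cut edges: (0,1)

By max-flow min-cut theorem, max flow = min cut = 16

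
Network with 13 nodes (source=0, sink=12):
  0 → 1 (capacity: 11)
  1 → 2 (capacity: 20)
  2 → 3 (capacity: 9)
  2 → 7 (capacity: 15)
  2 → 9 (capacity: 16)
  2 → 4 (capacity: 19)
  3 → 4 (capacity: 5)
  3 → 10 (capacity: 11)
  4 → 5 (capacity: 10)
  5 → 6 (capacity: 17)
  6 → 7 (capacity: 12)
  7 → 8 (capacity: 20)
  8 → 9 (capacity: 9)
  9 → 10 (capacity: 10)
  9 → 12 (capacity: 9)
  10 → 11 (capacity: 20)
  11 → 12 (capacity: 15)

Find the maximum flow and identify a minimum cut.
Max flow = 11, Min cut edges: (0,1)

Maximum flow: 11
Minimum cut: (0,1)
Partition: S = [0], T = [1, 2, 3, 4, 5, 6, 7, 8, 9, 10, 11, 12]

Max-flow min-cut theorem verified: both equal 11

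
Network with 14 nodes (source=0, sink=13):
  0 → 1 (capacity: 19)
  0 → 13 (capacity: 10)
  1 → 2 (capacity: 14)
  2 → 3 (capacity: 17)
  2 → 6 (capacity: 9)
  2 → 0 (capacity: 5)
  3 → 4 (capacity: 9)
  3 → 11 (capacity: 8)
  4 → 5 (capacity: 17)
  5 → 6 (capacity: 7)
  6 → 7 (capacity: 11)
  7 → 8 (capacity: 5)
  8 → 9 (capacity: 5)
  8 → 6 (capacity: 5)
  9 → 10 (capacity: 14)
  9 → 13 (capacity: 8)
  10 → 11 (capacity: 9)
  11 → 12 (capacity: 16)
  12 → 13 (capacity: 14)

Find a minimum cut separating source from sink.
Min cut value = 23, edges: (0,13), (3,11), (8,9)

Min cut value: 23
Partition: S = [0, 1, 2, 3, 4, 5, 6, 7, 8], T = [9, 10, 11, 12, 13]
Cut edges: (0,13), (3,11), (8,9)

By max-flow min-cut theorem, max flow = min cut = 23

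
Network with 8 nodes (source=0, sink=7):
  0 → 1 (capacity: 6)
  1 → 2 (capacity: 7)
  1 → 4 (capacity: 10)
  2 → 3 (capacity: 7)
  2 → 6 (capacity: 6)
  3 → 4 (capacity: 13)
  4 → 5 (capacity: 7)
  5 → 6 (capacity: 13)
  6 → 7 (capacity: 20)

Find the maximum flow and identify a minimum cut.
Max flow = 6, Min cut edges: (0,1)

Maximum flow: 6
Minimum cut: (0,1)
Partition: S = [0], T = [1, 2, 3, 4, 5, 6, 7]

Max-flow min-cut theorem verified: both equal 6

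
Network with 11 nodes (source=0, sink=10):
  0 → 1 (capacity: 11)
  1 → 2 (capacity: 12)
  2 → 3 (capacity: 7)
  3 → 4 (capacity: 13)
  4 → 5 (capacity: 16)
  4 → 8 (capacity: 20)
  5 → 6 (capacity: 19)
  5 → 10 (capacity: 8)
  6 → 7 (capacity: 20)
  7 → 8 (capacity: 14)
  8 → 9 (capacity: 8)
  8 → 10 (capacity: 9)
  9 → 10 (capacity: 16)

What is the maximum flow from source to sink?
Maximum flow = 7

Max flow: 7

Flow assignment:
  0 → 1: 7/11
  1 → 2: 7/12
  2 → 3: 7/7
  3 → 4: 7/13
  4 → 5: 7/16
  5 → 10: 7/8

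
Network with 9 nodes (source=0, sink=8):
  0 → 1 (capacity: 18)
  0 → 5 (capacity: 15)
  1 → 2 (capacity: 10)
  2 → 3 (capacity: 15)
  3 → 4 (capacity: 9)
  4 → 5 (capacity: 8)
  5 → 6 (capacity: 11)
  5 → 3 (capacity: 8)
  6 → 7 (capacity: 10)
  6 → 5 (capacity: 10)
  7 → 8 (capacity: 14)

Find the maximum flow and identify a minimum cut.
Max flow = 10, Min cut edges: (6,7)

Maximum flow: 10
Minimum cut: (6,7)
Partition: S = [0, 1, 2, 3, 4, 5, 6], T = [7, 8]

Max-flow min-cut theorem verified: both equal 10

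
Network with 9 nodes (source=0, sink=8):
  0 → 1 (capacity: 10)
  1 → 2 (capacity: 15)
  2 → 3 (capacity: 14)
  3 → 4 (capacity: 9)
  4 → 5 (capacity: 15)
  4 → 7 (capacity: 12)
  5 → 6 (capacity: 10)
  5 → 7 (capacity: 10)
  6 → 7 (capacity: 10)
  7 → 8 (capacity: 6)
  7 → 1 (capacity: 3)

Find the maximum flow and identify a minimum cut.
Max flow = 6, Min cut edges: (7,8)

Maximum flow: 6
Minimum cut: (7,8)
Partition: S = [0, 1, 2, 3, 4, 5, 6, 7], T = [8]

Max-flow min-cut theorem verified: both equal 6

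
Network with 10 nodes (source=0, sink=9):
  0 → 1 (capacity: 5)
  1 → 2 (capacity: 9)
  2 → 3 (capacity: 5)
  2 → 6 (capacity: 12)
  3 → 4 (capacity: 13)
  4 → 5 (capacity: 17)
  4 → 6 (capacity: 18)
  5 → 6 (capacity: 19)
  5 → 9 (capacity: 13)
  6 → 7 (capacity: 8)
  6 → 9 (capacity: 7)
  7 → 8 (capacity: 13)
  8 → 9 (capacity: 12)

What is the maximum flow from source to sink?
Maximum flow = 5

Max flow: 5

Flow assignment:
  0 → 1: 5/5
  1 → 2: 5/9
  2 → 6: 5/12
  6 → 9: 5/7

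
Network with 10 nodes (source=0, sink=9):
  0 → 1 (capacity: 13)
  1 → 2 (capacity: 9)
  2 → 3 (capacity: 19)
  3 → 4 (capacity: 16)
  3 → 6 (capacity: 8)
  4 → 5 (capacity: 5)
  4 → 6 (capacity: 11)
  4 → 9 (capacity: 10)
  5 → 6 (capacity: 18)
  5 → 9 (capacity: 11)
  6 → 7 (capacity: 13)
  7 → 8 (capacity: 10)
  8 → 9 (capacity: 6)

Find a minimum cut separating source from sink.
Min cut value = 9, edges: (1,2)

Min cut value: 9
Partition: S = [0, 1], T = [2, 3, 4, 5, 6, 7, 8, 9]
Cut edges: (1,2)

By max-flow min-cut theorem, max flow = min cut = 9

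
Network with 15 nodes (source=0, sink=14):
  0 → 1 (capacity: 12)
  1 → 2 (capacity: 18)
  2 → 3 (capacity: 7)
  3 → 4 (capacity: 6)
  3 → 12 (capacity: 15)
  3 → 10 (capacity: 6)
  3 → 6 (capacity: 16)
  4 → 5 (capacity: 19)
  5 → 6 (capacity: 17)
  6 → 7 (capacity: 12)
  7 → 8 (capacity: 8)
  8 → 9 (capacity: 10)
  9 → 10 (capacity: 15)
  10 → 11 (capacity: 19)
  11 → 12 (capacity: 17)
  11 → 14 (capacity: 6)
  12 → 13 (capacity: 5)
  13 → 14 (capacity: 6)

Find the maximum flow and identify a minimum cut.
Max flow = 7, Min cut edges: (2,3)

Maximum flow: 7
Minimum cut: (2,3)
Partition: S = [0, 1, 2], T = [3, 4, 5, 6, 7, 8, 9, 10, 11, 12, 13, 14]

Max-flow min-cut theorem verified: both equal 7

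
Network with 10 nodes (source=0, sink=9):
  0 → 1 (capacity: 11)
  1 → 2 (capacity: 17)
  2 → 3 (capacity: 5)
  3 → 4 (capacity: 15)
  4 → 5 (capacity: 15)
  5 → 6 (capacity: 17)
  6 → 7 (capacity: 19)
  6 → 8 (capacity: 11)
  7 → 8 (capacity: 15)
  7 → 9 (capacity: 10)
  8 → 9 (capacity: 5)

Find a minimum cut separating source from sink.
Min cut value = 5, edges: (2,3)

Min cut value: 5
Partition: S = [0, 1, 2], T = [3, 4, 5, 6, 7, 8, 9]
Cut edges: (2,3)

By max-flow min-cut theorem, max flow = min cut = 5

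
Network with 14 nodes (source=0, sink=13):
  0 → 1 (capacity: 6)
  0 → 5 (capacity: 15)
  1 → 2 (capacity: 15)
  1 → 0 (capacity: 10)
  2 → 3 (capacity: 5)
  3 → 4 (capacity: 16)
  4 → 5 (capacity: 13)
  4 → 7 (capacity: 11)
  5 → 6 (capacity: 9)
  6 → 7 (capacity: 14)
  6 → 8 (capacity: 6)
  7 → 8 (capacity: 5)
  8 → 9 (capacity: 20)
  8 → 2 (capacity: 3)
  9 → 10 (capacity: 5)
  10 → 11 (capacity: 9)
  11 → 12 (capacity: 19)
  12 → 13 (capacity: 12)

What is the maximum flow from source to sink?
Maximum flow = 5

Max flow: 5

Flow assignment:
  0 → 1: 2/6
  0 → 5: 3/15
  1 → 2: 2/15
  2 → 3: 5/5
  3 → 4: 5/16
  4 → 5: 3/13
  4 → 7: 2/11
  5 → 6: 6/9
  6 → 7: 3/14
  6 → 8: 3/6
  7 → 8: 5/5
  8 → 9: 5/20
  8 → 2: 3/3
  9 → 10: 5/5
  10 → 11: 5/9
  11 → 12: 5/19
  12 → 13: 5/12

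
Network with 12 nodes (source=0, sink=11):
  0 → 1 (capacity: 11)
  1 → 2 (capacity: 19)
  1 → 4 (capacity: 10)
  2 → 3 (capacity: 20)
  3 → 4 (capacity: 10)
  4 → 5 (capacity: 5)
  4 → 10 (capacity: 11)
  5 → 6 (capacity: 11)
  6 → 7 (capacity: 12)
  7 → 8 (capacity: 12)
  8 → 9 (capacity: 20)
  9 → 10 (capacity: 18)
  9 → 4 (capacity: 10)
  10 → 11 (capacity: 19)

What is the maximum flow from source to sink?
Maximum flow = 11

Max flow: 11

Flow assignment:
  0 → 1: 11/11
  1 → 2: 1/19
  1 → 4: 10/10
  2 → 3: 1/20
  3 → 4: 1/10
  4 → 10: 11/11
  10 → 11: 11/19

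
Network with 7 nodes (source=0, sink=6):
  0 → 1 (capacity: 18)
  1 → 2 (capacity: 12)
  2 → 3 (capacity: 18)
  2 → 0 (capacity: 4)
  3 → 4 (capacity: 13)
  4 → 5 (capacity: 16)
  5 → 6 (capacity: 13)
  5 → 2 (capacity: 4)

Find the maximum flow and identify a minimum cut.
Max flow = 12, Min cut edges: (1,2)

Maximum flow: 12
Minimum cut: (1,2)
Partition: S = [0, 1], T = [2, 3, 4, 5, 6]

Max-flow min-cut theorem verified: both equal 12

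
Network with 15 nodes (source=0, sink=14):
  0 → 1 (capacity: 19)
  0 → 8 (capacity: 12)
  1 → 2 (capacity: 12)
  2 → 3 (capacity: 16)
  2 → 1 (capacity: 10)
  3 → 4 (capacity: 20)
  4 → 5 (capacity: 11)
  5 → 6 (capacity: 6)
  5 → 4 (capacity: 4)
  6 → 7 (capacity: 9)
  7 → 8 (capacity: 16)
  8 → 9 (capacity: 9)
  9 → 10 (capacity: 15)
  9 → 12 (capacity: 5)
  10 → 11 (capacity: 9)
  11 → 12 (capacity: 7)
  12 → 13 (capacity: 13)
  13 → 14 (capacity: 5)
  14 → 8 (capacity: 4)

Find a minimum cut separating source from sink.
Min cut value = 5, edges: (13,14)

Min cut value: 5
Partition: S = [0, 1, 2, 3, 4, 5, 6, 7, 8, 9, 10, 11, 12, 13], T = [14]
Cut edges: (13,14)

By max-flow min-cut theorem, max flow = min cut = 5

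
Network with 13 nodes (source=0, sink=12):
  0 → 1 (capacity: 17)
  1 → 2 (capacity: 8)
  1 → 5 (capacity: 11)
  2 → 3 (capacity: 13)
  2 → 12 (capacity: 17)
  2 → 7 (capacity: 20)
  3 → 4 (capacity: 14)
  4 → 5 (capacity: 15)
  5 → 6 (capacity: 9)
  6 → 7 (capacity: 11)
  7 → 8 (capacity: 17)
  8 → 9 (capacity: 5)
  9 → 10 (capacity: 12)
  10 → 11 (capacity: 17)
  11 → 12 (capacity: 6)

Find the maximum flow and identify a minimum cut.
Max flow = 13, Min cut edges: (1,2), (8,9)

Maximum flow: 13
Minimum cut: (1,2), (8,9)
Partition: S = [0, 1, 3, 4, 5, 6, 7, 8], T = [2, 9, 10, 11, 12]

Max-flow min-cut theorem verified: both equal 13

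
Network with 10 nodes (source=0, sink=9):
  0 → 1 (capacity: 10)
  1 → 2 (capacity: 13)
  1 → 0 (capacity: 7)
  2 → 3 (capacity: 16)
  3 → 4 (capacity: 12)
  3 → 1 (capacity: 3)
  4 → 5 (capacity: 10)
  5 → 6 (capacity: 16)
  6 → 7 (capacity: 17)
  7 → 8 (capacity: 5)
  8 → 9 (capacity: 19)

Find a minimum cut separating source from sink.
Min cut value = 5, edges: (7,8)

Min cut value: 5
Partition: S = [0, 1, 2, 3, 4, 5, 6, 7], T = [8, 9]
Cut edges: (7,8)

By max-flow min-cut theorem, max flow = min cut = 5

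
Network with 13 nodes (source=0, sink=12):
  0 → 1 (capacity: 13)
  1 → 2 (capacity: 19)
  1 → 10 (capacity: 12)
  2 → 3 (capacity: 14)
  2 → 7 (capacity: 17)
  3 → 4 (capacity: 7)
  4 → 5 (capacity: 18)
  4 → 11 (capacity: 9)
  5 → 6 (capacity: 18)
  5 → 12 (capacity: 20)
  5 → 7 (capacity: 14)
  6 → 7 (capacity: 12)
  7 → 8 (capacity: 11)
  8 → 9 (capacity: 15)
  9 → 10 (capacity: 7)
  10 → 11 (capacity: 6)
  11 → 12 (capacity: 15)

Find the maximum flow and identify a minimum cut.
Max flow = 13, Min cut edges: (3,4), (10,11)

Maximum flow: 13
Minimum cut: (3,4), (10,11)
Partition: S = [0, 1, 2, 3, 6, 7, 8, 9, 10], T = [4, 5, 11, 12]

Max-flow min-cut theorem verified: both equal 13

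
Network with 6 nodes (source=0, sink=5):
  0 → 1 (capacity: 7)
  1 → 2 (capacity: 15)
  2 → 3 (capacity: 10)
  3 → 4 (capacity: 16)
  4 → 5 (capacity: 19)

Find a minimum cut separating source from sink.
Min cut value = 7, edges: (0,1)

Min cut value: 7
Partition: S = [0], T = [1, 2, 3, 4, 5]
Cut edges: (0,1)

By max-flow min-cut theorem, max flow = min cut = 7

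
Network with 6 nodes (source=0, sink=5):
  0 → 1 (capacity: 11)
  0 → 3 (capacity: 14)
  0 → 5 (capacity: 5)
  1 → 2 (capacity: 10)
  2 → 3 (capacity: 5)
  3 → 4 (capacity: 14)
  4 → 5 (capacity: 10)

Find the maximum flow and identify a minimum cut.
Max flow = 15, Min cut edges: (0,5), (4,5)

Maximum flow: 15
Minimum cut: (0,5), (4,5)
Partition: S = [0, 1, 2, 3, 4], T = [5]

Max-flow min-cut theorem verified: both equal 15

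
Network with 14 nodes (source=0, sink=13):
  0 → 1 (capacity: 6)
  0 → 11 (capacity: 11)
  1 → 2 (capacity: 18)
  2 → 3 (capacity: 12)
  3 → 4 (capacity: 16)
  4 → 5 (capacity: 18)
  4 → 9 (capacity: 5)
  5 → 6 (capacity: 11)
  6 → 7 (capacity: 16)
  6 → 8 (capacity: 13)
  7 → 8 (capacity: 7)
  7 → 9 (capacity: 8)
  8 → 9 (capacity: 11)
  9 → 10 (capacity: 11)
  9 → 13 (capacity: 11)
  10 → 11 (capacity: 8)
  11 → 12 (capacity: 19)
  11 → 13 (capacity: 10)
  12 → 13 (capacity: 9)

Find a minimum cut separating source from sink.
Min cut value = 17, edges: (0,1), (0,11)

Min cut value: 17
Partition: S = [0], T = [1, 2, 3, 4, 5, 6, 7, 8, 9, 10, 11, 12, 13]
Cut edges: (0,1), (0,11)

By max-flow min-cut theorem, max flow = min cut = 17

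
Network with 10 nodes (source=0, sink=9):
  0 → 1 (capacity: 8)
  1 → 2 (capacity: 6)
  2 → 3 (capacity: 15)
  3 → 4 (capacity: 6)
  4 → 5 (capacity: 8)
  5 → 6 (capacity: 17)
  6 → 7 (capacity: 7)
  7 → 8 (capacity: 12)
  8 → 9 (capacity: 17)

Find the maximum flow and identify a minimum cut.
Max flow = 6, Min cut edges: (3,4)

Maximum flow: 6
Minimum cut: (3,4)
Partition: S = [0, 1, 2, 3], T = [4, 5, 6, 7, 8, 9]

Max-flow min-cut theorem verified: both equal 6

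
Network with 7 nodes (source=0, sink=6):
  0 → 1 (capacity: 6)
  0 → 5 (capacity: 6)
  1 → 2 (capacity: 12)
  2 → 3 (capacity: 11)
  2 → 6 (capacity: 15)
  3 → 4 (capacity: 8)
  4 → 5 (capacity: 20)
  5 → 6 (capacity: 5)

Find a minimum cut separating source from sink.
Min cut value = 11, edges: (0,1), (5,6)

Min cut value: 11
Partition: S = [0, 3, 4, 5], T = [1, 2, 6]
Cut edges: (0,1), (5,6)

By max-flow min-cut theorem, max flow = min cut = 11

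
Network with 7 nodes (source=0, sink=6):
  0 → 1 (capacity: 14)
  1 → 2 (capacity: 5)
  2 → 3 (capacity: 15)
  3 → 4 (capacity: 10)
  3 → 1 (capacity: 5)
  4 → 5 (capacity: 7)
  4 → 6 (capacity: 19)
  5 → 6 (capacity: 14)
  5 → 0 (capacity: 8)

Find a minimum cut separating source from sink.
Min cut value = 5, edges: (1,2)

Min cut value: 5
Partition: S = [0, 1], T = [2, 3, 4, 5, 6]
Cut edges: (1,2)

By max-flow min-cut theorem, max flow = min cut = 5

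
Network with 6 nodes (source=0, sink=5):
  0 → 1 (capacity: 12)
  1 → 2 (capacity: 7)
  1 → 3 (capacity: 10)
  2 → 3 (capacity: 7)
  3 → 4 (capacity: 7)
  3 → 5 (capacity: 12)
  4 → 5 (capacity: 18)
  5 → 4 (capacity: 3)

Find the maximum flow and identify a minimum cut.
Max flow = 12, Min cut edges: (0,1)

Maximum flow: 12
Minimum cut: (0,1)
Partition: S = [0], T = [1, 2, 3, 4, 5]

Max-flow min-cut theorem verified: both equal 12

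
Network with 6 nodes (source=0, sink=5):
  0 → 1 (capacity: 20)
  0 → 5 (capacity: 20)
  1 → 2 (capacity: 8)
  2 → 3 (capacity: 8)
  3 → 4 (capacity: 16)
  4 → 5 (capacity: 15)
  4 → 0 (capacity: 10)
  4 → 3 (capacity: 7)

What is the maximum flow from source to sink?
Maximum flow = 28

Max flow: 28

Flow assignment:
  0 → 1: 8/20
  0 → 5: 20/20
  1 → 2: 8/8
  2 → 3: 8/8
  3 → 4: 8/16
  4 → 5: 8/15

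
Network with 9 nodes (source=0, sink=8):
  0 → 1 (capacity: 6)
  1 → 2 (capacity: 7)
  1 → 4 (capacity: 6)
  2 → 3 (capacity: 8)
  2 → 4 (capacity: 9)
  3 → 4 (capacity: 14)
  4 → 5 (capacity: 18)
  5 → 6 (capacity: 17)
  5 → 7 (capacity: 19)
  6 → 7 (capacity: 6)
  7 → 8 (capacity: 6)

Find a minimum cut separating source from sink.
Min cut value = 6, edges: (7,8)

Min cut value: 6
Partition: S = [0, 1, 2, 3, 4, 5, 6, 7], T = [8]
Cut edges: (7,8)

By max-flow min-cut theorem, max flow = min cut = 6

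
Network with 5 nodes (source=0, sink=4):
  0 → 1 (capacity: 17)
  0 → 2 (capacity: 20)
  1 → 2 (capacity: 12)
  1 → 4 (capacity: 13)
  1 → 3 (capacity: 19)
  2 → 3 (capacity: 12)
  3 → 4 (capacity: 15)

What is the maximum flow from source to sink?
Maximum flow = 28

Max flow: 28

Flow assignment:
  0 → 1: 16/17
  0 → 2: 12/20
  1 → 4: 13/13
  1 → 3: 3/19
  2 → 3: 12/12
  3 → 4: 15/15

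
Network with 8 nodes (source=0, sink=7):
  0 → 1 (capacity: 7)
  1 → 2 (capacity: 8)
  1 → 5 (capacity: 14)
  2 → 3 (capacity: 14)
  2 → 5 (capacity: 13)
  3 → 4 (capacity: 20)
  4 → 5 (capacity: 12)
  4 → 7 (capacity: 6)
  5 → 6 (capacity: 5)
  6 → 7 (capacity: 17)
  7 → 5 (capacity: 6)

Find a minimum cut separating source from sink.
Min cut value = 7, edges: (0,1)

Min cut value: 7
Partition: S = [0], T = [1, 2, 3, 4, 5, 6, 7]
Cut edges: (0,1)

By max-flow min-cut theorem, max flow = min cut = 7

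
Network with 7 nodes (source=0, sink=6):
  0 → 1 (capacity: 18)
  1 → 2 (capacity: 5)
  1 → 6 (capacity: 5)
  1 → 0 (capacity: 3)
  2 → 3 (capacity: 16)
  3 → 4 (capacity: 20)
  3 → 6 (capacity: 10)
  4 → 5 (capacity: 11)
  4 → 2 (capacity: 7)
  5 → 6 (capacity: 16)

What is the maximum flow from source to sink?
Maximum flow = 10

Max flow: 10

Flow assignment:
  0 → 1: 10/18
  1 → 2: 5/5
  1 → 6: 5/5
  2 → 3: 5/16
  3 → 6: 5/10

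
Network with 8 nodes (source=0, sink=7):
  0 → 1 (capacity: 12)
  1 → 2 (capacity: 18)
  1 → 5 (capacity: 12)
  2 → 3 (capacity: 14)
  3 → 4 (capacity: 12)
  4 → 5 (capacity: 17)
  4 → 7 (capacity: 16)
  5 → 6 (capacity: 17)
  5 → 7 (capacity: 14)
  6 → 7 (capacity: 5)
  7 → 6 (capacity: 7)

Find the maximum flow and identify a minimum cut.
Max flow = 12, Min cut edges: (0,1)

Maximum flow: 12
Minimum cut: (0,1)
Partition: S = [0], T = [1, 2, 3, 4, 5, 6, 7]

Max-flow min-cut theorem verified: both equal 12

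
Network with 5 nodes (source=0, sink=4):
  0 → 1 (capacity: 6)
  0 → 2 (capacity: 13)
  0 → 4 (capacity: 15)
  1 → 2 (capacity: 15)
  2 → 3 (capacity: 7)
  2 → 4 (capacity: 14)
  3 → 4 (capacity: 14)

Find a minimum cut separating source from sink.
Min cut value = 34, edges: (0,1), (0,2), (0,4)

Min cut value: 34
Partition: S = [0], T = [1, 2, 3, 4]
Cut edges: (0,1), (0,2), (0,4)

By max-flow min-cut theorem, max flow = min cut = 34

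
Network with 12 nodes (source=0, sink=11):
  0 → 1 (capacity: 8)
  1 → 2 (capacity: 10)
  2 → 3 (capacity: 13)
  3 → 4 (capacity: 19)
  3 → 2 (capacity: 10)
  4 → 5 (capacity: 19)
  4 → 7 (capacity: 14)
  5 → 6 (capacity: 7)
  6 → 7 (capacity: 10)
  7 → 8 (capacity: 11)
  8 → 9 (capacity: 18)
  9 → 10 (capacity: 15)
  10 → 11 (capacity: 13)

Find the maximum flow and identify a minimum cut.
Max flow = 8, Min cut edges: (0,1)

Maximum flow: 8
Minimum cut: (0,1)
Partition: S = [0], T = [1, 2, 3, 4, 5, 6, 7, 8, 9, 10, 11]

Max-flow min-cut theorem verified: both equal 8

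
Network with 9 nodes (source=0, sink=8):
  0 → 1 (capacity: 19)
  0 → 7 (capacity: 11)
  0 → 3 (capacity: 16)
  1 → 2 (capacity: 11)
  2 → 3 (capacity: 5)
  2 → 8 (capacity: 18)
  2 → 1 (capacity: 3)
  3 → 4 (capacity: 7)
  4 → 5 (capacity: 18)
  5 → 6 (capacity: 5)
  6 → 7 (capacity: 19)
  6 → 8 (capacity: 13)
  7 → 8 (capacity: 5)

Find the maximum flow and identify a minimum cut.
Max flow = 21, Min cut edges: (1,2), (5,6), (7,8)

Maximum flow: 21
Minimum cut: (1,2), (5,6), (7,8)
Partition: S = [0, 1, 3, 4, 5, 7], T = [2, 6, 8]

Max-flow min-cut theorem verified: both equal 21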